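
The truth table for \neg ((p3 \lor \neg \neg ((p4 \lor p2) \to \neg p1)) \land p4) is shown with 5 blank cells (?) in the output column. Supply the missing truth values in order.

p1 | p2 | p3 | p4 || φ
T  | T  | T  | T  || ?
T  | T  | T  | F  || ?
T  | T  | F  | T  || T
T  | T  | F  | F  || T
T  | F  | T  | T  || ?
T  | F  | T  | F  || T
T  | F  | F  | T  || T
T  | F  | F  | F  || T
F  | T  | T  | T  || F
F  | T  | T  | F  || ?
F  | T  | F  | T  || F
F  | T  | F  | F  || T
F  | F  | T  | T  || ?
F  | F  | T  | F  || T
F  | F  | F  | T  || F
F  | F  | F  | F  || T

Row p1=T, p2=T, p3=T, p4=T: (p3 \lor \neg \neg ((p4 \lor p2) \to \neg p1)) = T, ((p3 \lor \neg \neg ((p4 \lor p2) \to \neg p1)) \land p4) = T, so the formula = F.
Row p1=T, p2=T, p3=T, p4=F: (p3 \lor \neg \neg ((p4 \lor p2) \to \neg p1)) = T, ((p3 \lor \neg \neg ((p4 \lor p2) \to \neg p1)) \land p4) = F, so the formula = T.
Row p1=T, p2=F, p3=T, p4=T: (p3 \lor \neg \neg ((p4 \lor p2) \to \neg p1)) = T, ((p3 \lor \neg \neg ((p4 \lor p2) \to \neg p1)) \land p4) = T, so the formula = F.
Row p1=F, p2=T, p3=T, p4=F: (p3 \lor \neg \neg ((p4 \lor p2) \to \neg p1)) = T, ((p3 \lor \neg \neg ((p4 \lor p2) \to \neg p1)) \land p4) = F, so the formula = T.
Row p1=F, p2=F, p3=T, p4=T: (p3 \lor \neg \neg ((p4 \lor p2) \to \neg p1)) = T, ((p3 \lor \neg \neg ((p4 \lor p2) \to \neg p1)) \land p4) = T, so the formula = F.

F, T, F, T, F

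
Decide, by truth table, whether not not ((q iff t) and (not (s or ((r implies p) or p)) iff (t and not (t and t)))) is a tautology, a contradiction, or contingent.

contingent

p  q  r  s  t  |  φ
1  1  1  1  1  |  1
1  1  1  1  0  |  0
1  1  1  0  1  |  1
1  1  1  0  0  |  0
1  1  0  1  1  |  1
1  1  0  1  0  |  0
1  1  0  0  1  |  1
1  1  0  0  0  |  0
1  0  1  1  1  |  0
1  0  1  1  0  |  1
1  0  1  0  1  |  0
1  0  1  0  0  |  1
1  0  0  1  1  |  0
1  0  0  1  0  |  1
1  0  0  0  1  |  0
1  0  0  0  0  |  1
0  1  1  1  1  |  1
0  1  1  1  0  |  0
0  1  1  0  1  |  0
0  1  1  0  0  |  0
0  1  0  1  1  |  1
0  1  0  1  0  |  0
0  1  0  0  1  |  1
0  1  0  0  0  |  0
0  0  1  1  1  |  0
0  0  1  1  0  |  1
0  0  1  0  1  |  0
0  0  1  0  0  |  0
0  0  0  1  1  |  0
0  0  0  1  0  |  1
0  0  0  0  1  |  0
0  0  0  0  0  |  1
14 of 32 rows are 1, so the formula is contingent.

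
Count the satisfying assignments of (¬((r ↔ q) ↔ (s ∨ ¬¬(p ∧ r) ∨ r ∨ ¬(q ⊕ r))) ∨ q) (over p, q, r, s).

p | q | r | s || (r ↔ q) | (p ∧ r) | ¬(p ∧ r) | ¬¬(p ∧ r) | (q ⊕ r) | ¬(q ⊕ r) | φ
F | F | F | F ||    T    |    F    |    T     |     F     |    F    |    T     | F
F | F | F | T ||    T    |    F    |    T     |     F     |    F    |    T     | F
F | F | T | F ||    F    |    F    |    T     |     F     |    T    |    F     | T
F | F | T | T ||    F    |    F    |    T     |     F     |    T    |    F     | T
F | T | F | F ||    F    |    F    |    T     |     F     |    T    |    F     | T
F | T | F | T ||    F    |    F    |    T     |     F     |    T    |    F     | T
F | T | T | F ||    T    |    F    |    T     |     F     |    F    |    T     | T
F | T | T | T ||    T    |    F    |    T     |     F     |    F    |    T     | T
T | F | F | F ||    T    |    F    |    T     |     F     |    F    |    T     | F
T | F | F | T ||    T    |    F    |    T     |     F     |    F    |    T     | F
T | F | T | F ||    F    |    T    |    F     |     T     |    T    |    F     | T
T | F | T | T ||    F    |    T    |    F     |     T     |    T    |    F     | T
T | T | F | F ||    F    |    F    |    T     |     F     |    T    |    F     | T
T | T | F | T ||    F    |    F    |    T     |     F     |    T    |    F     | T
T | T | T | F ||    T    |    T    |    F     |     T     |    F    |    T     | T
T | T | T | T ||    T    |    T    |    F     |     T     |    F    |    T     | T
The formula is true on 12 of the 16 rows.

12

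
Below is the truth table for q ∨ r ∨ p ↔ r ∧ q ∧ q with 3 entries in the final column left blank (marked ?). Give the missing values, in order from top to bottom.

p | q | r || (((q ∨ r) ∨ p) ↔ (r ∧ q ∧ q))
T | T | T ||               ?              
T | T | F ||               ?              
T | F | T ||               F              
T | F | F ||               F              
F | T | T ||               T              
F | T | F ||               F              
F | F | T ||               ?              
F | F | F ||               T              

T, F, F

Row p=T, q=T, r=T: (q ∨ r ∨ p) = T, (r ∧ q ∧ q) = T, so (((q ∨ r) ∨ p) ↔ (r ∧ q ∧ q)) = T.
Row p=T, q=T, r=F: (q ∨ r ∨ p) = T, (r ∧ q ∧ q) = F, so (((q ∨ r) ∨ p) ↔ (r ∧ q ∧ q)) = F.
Row p=F, q=F, r=T: (q ∨ r ∨ p) = T, (r ∧ q ∧ q) = F, so (((q ∨ r) ∨ p) ↔ (r ∧ q ∧ q)) = F.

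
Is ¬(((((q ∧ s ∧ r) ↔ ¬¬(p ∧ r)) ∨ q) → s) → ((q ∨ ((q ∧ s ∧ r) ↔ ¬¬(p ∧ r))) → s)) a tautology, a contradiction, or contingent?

contradiction

p  q  r  s  |  (q ∧ s ∧ r)  (p ∧ r)  ¬(p ∧ r)  ¬¬(p ∧ r)  ((q ∧ s ∧ r) ↔ ¬¬(p ∧ r))  φ
T  T  T  T  |       T          T        F          T                  T              F
T  T  T  F  |       F          T        F          T                  F              F
T  T  F  T  |       F          F        T          F                  T              F
T  T  F  F  |       F          F        T          F                  T              F
T  F  T  T  |       F          T        F          T                  F              F
T  F  T  F  |       F          T        F          T                  F              F
T  F  F  T  |       F          F        T          F                  T              F
T  F  F  F  |       F          F        T          F                  T              F
F  T  T  T  |       T          F        T          F                  F              F
F  T  T  F  |       F          F        T          F                  T              F
F  T  F  T  |       F          F        T          F                  T              F
F  T  F  F  |       F          F        T          F                  T              F
F  F  T  T  |       F          F        T          F                  T              F
F  F  T  F  |       F          F        T          F                  T              F
F  F  F  T  |       F          F        T          F                  T              F
F  F  F  F  |       F          F        T          F                  T              F
Every row is F, so the formula is a contradiction.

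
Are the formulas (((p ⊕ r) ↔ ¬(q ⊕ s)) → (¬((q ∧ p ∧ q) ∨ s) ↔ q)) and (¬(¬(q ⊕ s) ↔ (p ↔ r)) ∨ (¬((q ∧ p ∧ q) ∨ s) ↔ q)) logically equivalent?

not equivalent

p | q | r | s || φ | ψ
T | T | T | T || T | F
T | T | T | F || F | T
T | T | F | T || F | T
T | T | F | F || T | F
T | F | T | T || T | T
T | F | T | F || T | F
T | F | F | T || T | T
T | F | F | F || F | T
F | T | T | T || F | T
F | T | T | F || T | T
F | T | F | T || T | F
F | T | F | F || T | T
F | F | T | T || T | T
F | F | T | F || F | T
F | F | F | T || T | T
F | F | F | F || T | F
The columns differ at p=T, q=T, r=T, s=T (φ=T, ψ=F), so they are not equivalent.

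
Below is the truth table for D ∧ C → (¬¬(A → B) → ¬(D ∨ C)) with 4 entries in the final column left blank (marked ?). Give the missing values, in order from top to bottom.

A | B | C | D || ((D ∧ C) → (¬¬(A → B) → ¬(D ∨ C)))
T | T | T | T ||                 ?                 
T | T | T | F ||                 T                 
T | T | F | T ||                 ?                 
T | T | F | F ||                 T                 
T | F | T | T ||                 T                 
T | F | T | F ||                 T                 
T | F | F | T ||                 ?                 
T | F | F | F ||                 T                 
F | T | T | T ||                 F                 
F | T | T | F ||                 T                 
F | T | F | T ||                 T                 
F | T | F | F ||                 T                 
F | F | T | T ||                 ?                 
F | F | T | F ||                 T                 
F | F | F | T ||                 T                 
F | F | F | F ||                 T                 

Row A=T, B=T, C=T, D=T: (D ∧ C) = T, (¬¬(A → B) → ¬(D ∨ C)) = F, so ((D ∧ C) → (¬¬(A → B) → ¬(D ∨ C))) = F.
Row A=T, B=T, C=F, D=T: (D ∧ C) = F, (¬¬(A → B) → ¬(D ∨ C)) = F, so ((D ∧ C) → (¬¬(A → B) → ¬(D ∨ C))) = T.
Row A=T, B=F, C=F, D=T: (D ∧ C) = F, (¬¬(A → B) → ¬(D ∨ C)) = T, so ((D ∧ C) → (¬¬(A → B) → ¬(D ∨ C))) = T.
Row A=F, B=F, C=T, D=T: (D ∧ C) = T, (¬¬(A → B) → ¬(D ∨ C)) = F, so ((D ∧ C) → (¬¬(A → B) → ¬(D ∨ C))) = F.

F, T, T, F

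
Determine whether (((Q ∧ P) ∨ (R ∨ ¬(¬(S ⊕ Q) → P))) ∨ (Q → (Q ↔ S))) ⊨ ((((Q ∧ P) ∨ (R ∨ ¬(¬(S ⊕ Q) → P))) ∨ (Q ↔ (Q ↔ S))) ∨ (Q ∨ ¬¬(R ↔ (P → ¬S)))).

P  Q  R  S  |  φ  ψ
T  T  T  T  |  T  T
T  T  T  F  |  T  T
T  T  F  T  |  T  T
T  T  F  F  |  T  T
T  F  T  T  |  T  T
T  F  T  F  |  T  T
T  F  F  T  |  T  T
T  F  F  F  |  T  F
F  T  T  T  |  T  T
F  T  T  F  |  T  T
F  T  F  T  |  T  T
F  T  F  F  |  F  T
F  F  T  T  |  T  T
F  F  T  F  |  T  T
F  F  F  T  |  T  T
F  F  F  F  |  T  T
At P=T, Q=F, R=F, S=F we have φ true but ψ false, so φ does not entail ψ.

no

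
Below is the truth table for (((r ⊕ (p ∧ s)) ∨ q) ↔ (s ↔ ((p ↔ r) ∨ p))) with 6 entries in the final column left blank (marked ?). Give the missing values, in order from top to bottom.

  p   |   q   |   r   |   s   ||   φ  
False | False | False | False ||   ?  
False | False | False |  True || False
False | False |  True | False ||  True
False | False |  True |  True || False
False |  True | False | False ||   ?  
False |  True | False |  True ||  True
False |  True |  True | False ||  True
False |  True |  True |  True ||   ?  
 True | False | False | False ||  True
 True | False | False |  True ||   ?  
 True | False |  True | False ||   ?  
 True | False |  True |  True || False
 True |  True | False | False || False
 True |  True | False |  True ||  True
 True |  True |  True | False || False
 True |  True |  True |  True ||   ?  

True, False, False, True, False, True

Row p=False, q=False, r=False, s=False: ((r ⊕ (p ∧ s)) ∨ q) = False, (s ↔ ((p ↔ r) ∨ p)) = False, so the formula = True.
Row p=False, q=True, r=False, s=False: ((r ⊕ (p ∧ s)) ∨ q) = True, (s ↔ ((p ↔ r) ∨ p)) = False, so the formula = False.
Row p=False, q=True, r=True, s=True: ((r ⊕ (p ∧ s)) ∨ q) = True, (s ↔ ((p ↔ r) ∨ p)) = False, so the formula = False.
Row p=True, q=False, r=False, s=True: ((r ⊕ (p ∧ s)) ∨ q) = True, (s ↔ ((p ↔ r) ∨ p)) = True, so the formula = True.
Row p=True, q=False, r=True, s=False: ((r ⊕ (p ∧ s)) ∨ q) = True, (s ↔ ((p ↔ r) ∨ p)) = False, so the formula = False.
Row p=True, q=True, r=True, s=True: ((r ⊕ (p ∧ s)) ∨ q) = True, (s ↔ ((p ↔ r) ∨ p)) = True, so the formula = True.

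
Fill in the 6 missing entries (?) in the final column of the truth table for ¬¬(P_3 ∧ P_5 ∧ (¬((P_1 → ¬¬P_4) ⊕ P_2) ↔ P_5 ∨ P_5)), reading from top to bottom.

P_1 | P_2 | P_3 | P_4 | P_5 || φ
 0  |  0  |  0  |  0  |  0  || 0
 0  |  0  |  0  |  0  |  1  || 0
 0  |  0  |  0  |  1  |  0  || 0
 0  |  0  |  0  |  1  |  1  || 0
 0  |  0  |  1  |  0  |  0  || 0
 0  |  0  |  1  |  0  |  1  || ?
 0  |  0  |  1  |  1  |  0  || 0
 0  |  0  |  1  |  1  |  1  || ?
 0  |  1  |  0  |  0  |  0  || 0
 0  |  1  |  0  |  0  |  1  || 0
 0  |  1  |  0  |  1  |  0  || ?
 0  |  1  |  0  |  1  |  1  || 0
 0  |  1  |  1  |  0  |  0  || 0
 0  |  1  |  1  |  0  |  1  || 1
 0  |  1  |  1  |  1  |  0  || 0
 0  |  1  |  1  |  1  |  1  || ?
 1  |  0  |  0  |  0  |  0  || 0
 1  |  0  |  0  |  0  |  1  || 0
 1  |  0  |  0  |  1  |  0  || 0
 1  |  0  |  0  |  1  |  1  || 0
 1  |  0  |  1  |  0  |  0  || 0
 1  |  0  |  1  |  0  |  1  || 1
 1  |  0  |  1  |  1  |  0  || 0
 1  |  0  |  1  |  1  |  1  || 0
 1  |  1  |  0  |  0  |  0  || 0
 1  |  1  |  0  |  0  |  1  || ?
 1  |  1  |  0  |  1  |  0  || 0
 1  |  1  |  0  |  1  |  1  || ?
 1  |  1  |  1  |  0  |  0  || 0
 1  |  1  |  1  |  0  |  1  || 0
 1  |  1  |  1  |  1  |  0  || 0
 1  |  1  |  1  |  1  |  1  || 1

0, 0, 0, 1, 0, 0

Row P_1=0, P_2=0, P_3=1, P_4=0, P_5=1: (P_3 ∧ P_5 ∧ (¬((P_1 → ¬¬P_4) ⊕ P_2) ↔ P_5 ∨ P_5)) = 0, ¬(P_3 ∧ P_5 ∧ (¬((P_1 → ¬¬P_4) ⊕ P_2) ↔ P_5 ∨ P_5)) = 1, so the formula = 0.
Row P_1=0, P_2=0, P_3=1, P_4=1, P_5=1: (P_3 ∧ P_5 ∧ (¬((P_1 → ¬¬P_4) ⊕ P_2) ↔ P_5 ∨ P_5)) = 0, ¬(P_3 ∧ P_5 ∧ (¬((P_1 → ¬¬P_4) ⊕ P_2) ↔ P_5 ∨ P_5)) = 1, so the formula = 0.
Row P_1=0, P_2=1, P_3=0, P_4=1, P_5=0: (P_3 ∧ P_5 ∧ (¬((P_1 → ¬¬P_4) ⊕ P_2) ↔ P_5 ∨ P_5)) = 0, ¬(P_3 ∧ P_5 ∧ (¬((P_1 → ¬¬P_4) ⊕ P_2) ↔ P_5 ∨ P_5)) = 1, so the formula = 0.
Row P_1=0, P_2=1, P_3=1, P_4=1, P_5=1: (P_3 ∧ P_5 ∧ (¬((P_1 → ¬¬P_4) ⊕ P_2) ↔ P_5 ∨ P_5)) = 1, ¬(P_3 ∧ P_5 ∧ (¬((P_1 → ¬¬P_4) ⊕ P_2) ↔ P_5 ∨ P_5)) = 0, so the formula = 1.
Row P_1=1, P_2=1, P_3=0, P_4=0, P_5=1: (P_3 ∧ P_5 ∧ (¬((P_1 → ¬¬P_4) ⊕ P_2) ↔ P_5 ∨ P_5)) = 0, ¬(P_3 ∧ P_5 ∧ (¬((P_1 → ¬¬P_4) ⊕ P_2) ↔ P_5 ∨ P_5)) = 1, so the formula = 0.
Row P_1=1, P_2=1, P_3=0, P_4=1, P_5=1: (P_3 ∧ P_5 ∧ (¬((P_1 → ¬¬P_4) ⊕ P_2) ↔ P_5 ∨ P_5)) = 0, ¬(P_3 ∧ P_5 ∧ (¬((P_1 → ¬¬P_4) ⊕ P_2) ↔ P_5 ∨ P_5)) = 1, so the formula = 0.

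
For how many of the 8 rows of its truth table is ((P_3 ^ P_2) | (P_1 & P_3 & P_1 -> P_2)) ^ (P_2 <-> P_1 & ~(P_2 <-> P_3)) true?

P_1 | P_2 | P_3 | φ
--- | --- | --- | -
 T  |  T  |  T  | T
 T  |  T  |  F  | F
 T  |  F  |  T  | T
 T  |  F  |  F  | F
 F  |  T  |  T  | T
 F  |  T  |  F  | T
 F  |  F  |  T  | F
 F  |  F  |  F  | F
The formula is true on 4 of the 8 rows.

4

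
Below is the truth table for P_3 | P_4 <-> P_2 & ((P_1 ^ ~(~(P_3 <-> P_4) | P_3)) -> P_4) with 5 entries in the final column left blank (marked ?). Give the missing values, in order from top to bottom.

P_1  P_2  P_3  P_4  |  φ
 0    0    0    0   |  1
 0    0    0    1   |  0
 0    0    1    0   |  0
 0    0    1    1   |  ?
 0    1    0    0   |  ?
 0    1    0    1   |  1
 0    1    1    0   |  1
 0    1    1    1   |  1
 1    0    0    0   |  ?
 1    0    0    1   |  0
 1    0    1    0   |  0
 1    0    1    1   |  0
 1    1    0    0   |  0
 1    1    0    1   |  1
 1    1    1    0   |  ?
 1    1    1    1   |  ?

0, 1, 1, 0, 1

Row P_1=0, P_2=0, P_3=1, P_4=1: (P_3 | P_4) = 1, (P_2 & ((P_1 ^ ~(~(P_3 <-> P_4) | P_3)) -> P_4)) = 0, so the formula = 0.
Row P_1=0, P_2=1, P_3=0, P_4=0: (P_3 | P_4) = 0, (P_2 & ((P_1 ^ ~(~(P_3 <-> P_4) | P_3)) -> P_4)) = 0, so the formula = 1.
Row P_1=1, P_2=0, P_3=0, P_4=0: (P_3 | P_4) = 0, (P_2 & ((P_1 ^ ~(~(P_3 <-> P_4) | P_3)) -> P_4)) = 0, so the formula = 1.
Row P_1=1, P_2=1, P_3=1, P_4=0: (P_3 | P_4) = 1, (P_2 & ((P_1 ^ ~(~(P_3 <-> P_4) | P_3)) -> P_4)) = 0, so the formula = 0.
Row P_1=1, P_2=1, P_3=1, P_4=1: (P_3 | P_4) = 1, (P_2 & ((P_1 ^ ~(~(P_3 <-> P_4) | P_3)) -> P_4)) = 1, so the formula = 1.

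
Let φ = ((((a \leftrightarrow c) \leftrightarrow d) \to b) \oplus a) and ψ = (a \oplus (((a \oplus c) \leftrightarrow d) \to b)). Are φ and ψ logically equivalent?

a | b | c | d || φ | ψ
T | T | T | T || F | F
T | T | T | F || F | F
T | T | F | T || F | F
T | T | F | F || F | F
T | F | T | T || T | F
T | F | T | F || F | T
T | F | F | T || F | T
T | F | F | F || T | F
F | T | T | T || T | T
F | T | T | F || T | T
F | T | F | T || T | T
F | T | F | F || T | T
F | F | T | T || T | F
F | F | T | F || F | T
F | F | F | T || F | T
F | F | F | F || T | F
The columns differ at a=T, b=F, c=T, d=T (φ=T, ψ=F), so they are not equivalent.

not equivalent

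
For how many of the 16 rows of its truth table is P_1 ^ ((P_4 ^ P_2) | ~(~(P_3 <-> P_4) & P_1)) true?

P_1 | P_2 | P_3 | P_4 || (P_4 ^ P_2) | (P_3 <-> P_4) | ~(P_3 <-> P_4) | (~(P_3 <-> P_4) & P_1) | ~(~(P_3 <-> P_4) & P_1) | φ
 T  |  T  |  T  |  T  ||      F      |       T       |       F        |           F            |            T            | F
 T  |  T  |  T  |  F  ||      T      |       F       |       T        |           T            |            F            | F
 T  |  T  |  F  |  T  ||      F      |       F       |       T        |           T            |            F            | T
 T  |  T  |  F  |  F  ||      T      |       T       |       F        |           F            |            T            | F
 T  |  F  |  T  |  T  ||      T      |       T       |       F        |           F            |            T            | F
 T  |  F  |  T  |  F  ||      F      |       F       |       T        |           T            |            F            | T
 T  |  F  |  F  |  T  ||      T      |       F       |       T        |           T            |            F            | F
 T  |  F  |  F  |  F  ||      F      |       T       |       F        |           F            |            T            | F
 F  |  T  |  T  |  T  ||      F      |       T       |       F        |           F            |            T            | T
 F  |  T  |  T  |  F  ||      T      |       F       |       T        |           F            |            T            | T
 F  |  T  |  F  |  T  ||      F      |       F       |       T        |           F            |            T            | T
 F  |  T  |  F  |  F  ||      T      |       T       |       F        |           F            |            T            | T
 F  |  F  |  T  |  T  ||      T      |       T       |       F        |           F            |            T            | T
 F  |  F  |  T  |  F  ||      F      |       F       |       T        |           F            |            T            | T
 F  |  F  |  F  |  T  ||      T      |       F       |       T        |           F            |            T            | T
 F  |  F  |  F  |  F  ||      F      |       T       |       F        |           F            |            T            | T
The formula is true on 10 of the 16 rows.

10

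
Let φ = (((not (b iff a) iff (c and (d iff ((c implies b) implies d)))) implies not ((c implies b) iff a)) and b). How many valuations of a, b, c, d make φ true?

6

a | b | c | d || φ
T | T | T | T || T
T | T | T | F || T
T | T | F | T || F
T | T | F | F || F
T | F | T | T || F
T | F | T | F || F
T | F | F | T || F
T | F | F | F || F
F | T | T | T || T
F | T | T | F || T
F | T | F | T || T
F | T | F | F || T
F | F | T | T || F
F | F | T | F || F
F | F | F | T || F
F | F | F | F || F
The formula is true on 6 of the 16 rows.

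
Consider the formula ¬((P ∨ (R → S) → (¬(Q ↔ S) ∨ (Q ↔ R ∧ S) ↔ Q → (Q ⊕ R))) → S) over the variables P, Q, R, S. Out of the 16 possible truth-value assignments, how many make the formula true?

P | Q | R | S | φ
- | - | - | - | -
F | F | F | F | T
F | F | F | T | F
F | F | T | F | T
F | F | T | T | F
F | T | F | F | T
F | T | F | T | F
F | T | T | F | T
F | T | T | T | F
T | F | F | F | T
T | F | F | T | F
T | F | T | F | T
T | F | T | T | F
T | T | F | F | T
T | T | F | T | F
T | T | T | F | F
T | T | T | T | F
The formula is true on 7 of the 16 rows.

7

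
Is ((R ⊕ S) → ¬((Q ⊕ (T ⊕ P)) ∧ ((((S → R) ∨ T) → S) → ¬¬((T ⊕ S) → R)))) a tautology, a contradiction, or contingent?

P  Q  R  S  T  |  φ
1  1  1  1  1  |  1
1  1  1  1  0  |  1
1  1  1  0  1  |  0
1  1  1  0  0  |  1
1  1  0  1  1  |  0
1  1  0  1  0  |  1
1  1  0  0  1  |  1
1  1  0  0  0  |  1
1  0  1  1  1  |  1
1  0  1  1  0  |  1
1  0  1  0  1  |  1
1  0  1  0  0  |  0
1  0  0  1  1  |  1
1  0  0  1  0  |  1
1  0  0  0  1  |  1
1  0  0  0  0  |  1
0  1  1  1  1  |  1
0  1  1  1  0  |  1
0  1  1  0  1  |  1
0  1  1  0  0  |  0
0  1  0  1  1  |  1
0  1  0  1  0  |  1
0  1  0  0  1  |  1
0  1  0  0  0  |  1
0  0  1  1  1  |  1
0  0  1  1  0  |  1
0  0  1  0  1  |  0
0  0  1  0  0  |  1
0  0  0  1  1  |  0
0  0  0  1  0  |  1
0  0  0  0  1  |  1
0  0  0  0  0  |  1
26 of 32 rows are 1, so the formula is contingent.

contingent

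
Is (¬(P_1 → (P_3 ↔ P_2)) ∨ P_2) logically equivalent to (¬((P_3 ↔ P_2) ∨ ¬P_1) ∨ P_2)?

equivalent

P_1  P_2  P_3  |  φ  ψ
 1    1    1   |  1  1
 1    1    0   |  1  1
 1    0    1   |  1  1
 1    0    0   |  0  0
 0    1    1   |  1  1
 0    1    0   |  1  1
 0    0    1   |  0  0
 0    0    0   |  0  0
The columns for φ and ψ agree on every row, so they are logically equivalent.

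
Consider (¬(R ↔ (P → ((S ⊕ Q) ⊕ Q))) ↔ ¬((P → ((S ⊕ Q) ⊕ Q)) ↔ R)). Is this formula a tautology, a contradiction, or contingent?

  P   |   Q   |   R   |   S   ||   φ  
False | False | False | False ||  True
False | False | False |  True ||  True
False | False |  True | False ||  True
False | False |  True |  True ||  True
False |  True | False | False ||  True
False |  True | False |  True ||  True
False |  True |  True | False ||  True
False |  True |  True |  True ||  True
 True | False | False | False ||  True
 True | False | False |  True ||  True
 True | False |  True | False ||  True
 True | False |  True |  True ||  True
 True |  True | False | False ||  True
 True |  True | False |  True ||  True
 True |  True |  True | False ||  True
 True |  True |  True |  True ||  True
Every row is True, so the formula is a tautology.

tautology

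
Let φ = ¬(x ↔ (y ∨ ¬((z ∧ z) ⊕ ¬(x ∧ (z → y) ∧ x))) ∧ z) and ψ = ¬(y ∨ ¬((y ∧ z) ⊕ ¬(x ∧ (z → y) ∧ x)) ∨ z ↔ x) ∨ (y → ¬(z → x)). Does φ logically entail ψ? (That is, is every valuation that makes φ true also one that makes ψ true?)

no

x  y  z  |  φ  ψ
T  T  T  |  F  F
T  T  F  |  T  F
T  F  T  |  F  T
T  F  F  |  T  T
F  T  T  |  T  T
F  T  F  |  F  T
F  F  T  |  T  T
F  F  F  |  F  T
At x=T, y=T, z=F we have φ true but ψ false, so φ does not entail ψ.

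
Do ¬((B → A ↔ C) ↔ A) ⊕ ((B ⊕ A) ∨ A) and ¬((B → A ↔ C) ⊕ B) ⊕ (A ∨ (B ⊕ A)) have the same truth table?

A  B  C  |  φ  ψ
0  0  0  |  0  1
0  0  1  |  1  0
0  1  0  |  0  0
0  1  1  |  1  1
1  0  0  |  0  0
1  0  1  |  1  1
1  1  0  |  0  1
1  1  1  |  1  0
The columns differ at A=0, B=0, C=0 (φ=0, ψ=1), so they are not equivalent.

not equivalent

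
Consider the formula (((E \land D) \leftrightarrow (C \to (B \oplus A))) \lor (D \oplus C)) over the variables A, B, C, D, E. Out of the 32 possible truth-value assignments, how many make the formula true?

  A   |   B   |   C   |   D   |   E   |   φ  
----- | ----- | ----- | ----- | ----- | -----
 True |  True |  True |  True |  True | False
 True |  True |  True |  True | False |  True
 True |  True |  True | False |  True |  True
 True |  True |  True | False | False |  True
 True |  True | False |  True |  True |  True
 True |  True | False |  True | False |  True
 True |  True | False | False |  True | False
 True |  True | False | False | False | False
 True | False |  True |  True |  True |  True
 True | False |  True |  True | False | False
 True | False |  True | False |  True |  True
 True | False |  True | False | False |  True
 True | False | False |  True |  True |  True
 True | False | False |  True | False |  True
 True | False | False | False |  True | False
 True | False | False | False | False | False
False |  True |  True |  True |  True |  True
False |  True |  True |  True | False | False
False |  True |  True | False |  True |  True
False |  True |  True | False | False |  True
False |  True | False |  True |  True |  True
False |  True | False |  True | False |  True
False |  True | False | False |  True | False
False |  True | False | False | False | False
False | False |  True |  True |  True | False
False | False |  True |  True | False |  True
False | False |  True | False |  True |  True
False | False |  True | False | False |  True
False | False | False |  True |  True |  True
False | False | False |  True | False |  True
False | False | False | False |  True | False
False | False | False | False | False | False
The formula is true on 20 of the 32 rows.

20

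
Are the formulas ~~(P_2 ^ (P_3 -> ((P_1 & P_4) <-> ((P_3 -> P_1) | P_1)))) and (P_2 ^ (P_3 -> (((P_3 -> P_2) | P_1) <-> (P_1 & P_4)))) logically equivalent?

not equivalent

 P_1  |  P_2  |  P_3  |  P_4  ||   φ   |   ψ  
 True |  True |  True |  True || False | False
 True |  True |  True | False ||  True |  True
 True |  True | False |  True || False | False
 True |  True | False | False || False | False
 True | False |  True |  True ||  True |  True
 True | False |  True | False || False | False
 True | False | False |  True ||  True |  True
 True | False | False | False ||  True |  True
False |  True |  True |  True || False |  True
False |  True |  True | False || False |  True
False |  True | False |  True || False | False
False |  True | False | False || False | False
False | False |  True |  True ||  True |  True
False | False |  True | False ||  True |  True
False | False | False |  True ||  True |  True
False | False | False | False ||  True |  True
The columns differ at P_1=False, P_2=True, P_3=True, P_4=True (φ=False, ψ=True), so they are not equivalent.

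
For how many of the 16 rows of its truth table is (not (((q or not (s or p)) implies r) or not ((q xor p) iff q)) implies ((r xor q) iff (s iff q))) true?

14

p | q | r | s || φ
F | F | F | F || F
F | F | F | T || T
F | F | T | F || T
F | F | T | T || T
F | T | F | F || F
F | T | F | T || T
F | T | T | F || T
F | T | T | T || T
T | F | F | F || T
T | F | F | T || T
T | F | T | F || T
T | F | T | T || T
T | T | F | F || T
T | T | F | T || T
T | T | T | F || T
T | T | T | T || T
The formula is true on 14 of the 16 rows.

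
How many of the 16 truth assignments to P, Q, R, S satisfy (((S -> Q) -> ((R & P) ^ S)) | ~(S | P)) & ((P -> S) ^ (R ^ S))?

7

P | Q | R | S | φ
- | - | - | - | -
T | T | T | T | F
T | T | T | F | T
T | T | F | T | F
T | T | F | F | F
T | F | T | T | T
T | F | T | F | T
T | F | F | T | F
T | F | F | F | F
F | T | T | T | T
F | T | T | F | F
F | T | F | T | F
F | T | F | F | T
F | F | T | T | T
F | F | T | F | F
F | F | F | T | F
F | F | F | F | T
The formula is true on 7 of the 16 rows.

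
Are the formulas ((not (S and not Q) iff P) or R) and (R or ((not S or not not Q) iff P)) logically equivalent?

equivalent

P  Q  R  S  |  φ  ψ
F  F  F  F  |  F  F
F  F  F  T  |  T  T
F  F  T  F  |  T  T
F  F  T  T  |  T  T
F  T  F  F  |  F  F
F  T  F  T  |  F  F
F  T  T  F  |  T  T
F  T  T  T  |  T  T
T  F  F  F  |  T  T
T  F  F  T  |  F  F
T  F  T  F  |  T  T
T  F  T  T  |  T  T
T  T  F  F  |  T  T
T  T  F  T  |  T  T
T  T  T  F  |  T  T
T  T  T  T  |  T  T
The columns for φ and ψ agree on every row, so they are logically equivalent.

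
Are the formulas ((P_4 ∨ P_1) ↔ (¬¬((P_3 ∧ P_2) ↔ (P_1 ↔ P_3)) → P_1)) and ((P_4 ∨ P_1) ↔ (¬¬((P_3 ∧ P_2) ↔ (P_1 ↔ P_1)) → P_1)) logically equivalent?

not equivalent

 P_1  |  P_2  |  P_3  |  P_4  ||   φ   |   ψ  
 True |  True |  True |  True ||  True |  True
 True |  True |  True | False ||  True |  True
 True |  True | False |  True ||  True |  True
 True |  True | False | False ||  True |  True
 True | False |  True |  True ||  True |  True
 True | False |  True | False ||  True |  True
 True | False | False |  True ||  True |  True
 True | False | False | False ||  True |  True
False |  True |  True |  True ||  True | False
False |  True |  True | False || False |  True
False |  True | False |  True ||  True |  True
False |  True | False | False || False | False
False | False |  True |  True || False |  True
False | False |  True | False ||  True | False
False | False | False |  True ||  True |  True
False | False | False | False || False | False
The columns differ at P_1=False, P_2=True, P_3=True, P_4=True (φ=True, ψ=False), so they are not equivalent.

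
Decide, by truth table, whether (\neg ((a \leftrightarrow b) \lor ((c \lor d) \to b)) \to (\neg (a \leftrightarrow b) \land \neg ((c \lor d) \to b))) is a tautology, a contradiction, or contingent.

tautology

a  b  c  d  |  (a \leftrightarrow b)  (c \lor d)  ((c \lor d) \to b)  \neg (a \leftrightarrow b)  \neg ((c \lor d) \to b)  φ
1  1  1  1  |            1                1               1                       0                          0             1
1  1  1  0  |            1                1               1                       0                          0             1
1  1  0  1  |            1                1               1                       0                          0             1
1  1  0  0  |            1                0               1                       0                          0             1
1  0  1  1  |            0                1               0                       1                          1             1
1  0  1  0  |            0                1               0                       1                          1             1
1  0  0  1  |            0                1               0                       1                          1             1
1  0  0  0  |            0                0               1                       1                          0             1
0  1  1  1  |            0                1               1                       1                          0             1
0  1  1  0  |            0                1               1                       1                          0             1
0  1  0  1  |            0                1               1                       1                          0             1
0  1  0  0  |            0                0               1                       1                          0             1
0  0  1  1  |            1                1               0                       0                          1             1
0  0  1  0  |            1                1               0                       0                          1             1
0  0  0  1  |            1                1               0                       0                          1             1
0  0  0  0  |            1                0               1                       0                          0             1
Every row is 1, so the formula is a tautology.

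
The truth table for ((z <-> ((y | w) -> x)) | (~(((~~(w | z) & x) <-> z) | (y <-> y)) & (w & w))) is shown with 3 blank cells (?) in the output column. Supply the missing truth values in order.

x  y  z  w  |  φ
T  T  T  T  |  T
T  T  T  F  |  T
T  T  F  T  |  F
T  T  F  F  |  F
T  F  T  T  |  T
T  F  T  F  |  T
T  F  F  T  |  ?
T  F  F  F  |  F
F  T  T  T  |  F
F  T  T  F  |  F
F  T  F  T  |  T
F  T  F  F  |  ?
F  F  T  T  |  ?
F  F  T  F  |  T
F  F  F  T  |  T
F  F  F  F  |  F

F, T, F

Row x=T, y=F, z=F, w=T: (z <-> ((y | w) -> x)) = F, (~(((~~(w | z) & x) <-> z) | (y <-> y)) & (w & w)) = F, so the formula = F.
Row x=F, y=T, z=F, w=F: (z <-> ((y | w) -> x)) = T, (~(((~~(w | z) & x) <-> z) | (y <-> y)) & (w & w)) = F, so the formula = T.
Row x=F, y=F, z=T, w=T: (z <-> ((y | w) -> x)) = F, (~(((~~(w | z) & x) <-> z) | (y <-> y)) & (w & w)) = F, so the formula = F.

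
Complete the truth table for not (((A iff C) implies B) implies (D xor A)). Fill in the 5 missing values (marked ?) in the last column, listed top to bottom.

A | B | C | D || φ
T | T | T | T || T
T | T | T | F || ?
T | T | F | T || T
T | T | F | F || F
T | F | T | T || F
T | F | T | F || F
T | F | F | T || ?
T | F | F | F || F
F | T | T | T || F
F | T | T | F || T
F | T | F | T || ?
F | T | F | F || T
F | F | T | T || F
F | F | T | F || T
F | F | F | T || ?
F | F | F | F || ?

F, T, F, F, F

Row A=T, B=T, C=T, D=F: ((A iff C) implies B) = T, (D xor A) = T, (((A iff C) implies B) implies (D xor A)) = T, so the formula = F.
Row A=T, B=F, C=F, D=T: ((A iff C) implies B) = T, (D xor A) = F, (((A iff C) implies B) implies (D xor A)) = F, so the formula = T.
Row A=F, B=T, C=F, D=T: ((A iff C) implies B) = T, (D xor A) = T, (((A iff C) implies B) implies (D xor A)) = T, so the formula = F.
Row A=F, B=F, C=F, D=T: ((A iff C) implies B) = F, (D xor A) = T, (((A iff C) implies B) implies (D xor A)) = T, so the formula = F.
Row A=F, B=F, C=F, D=F: ((A iff C) implies B) = F, (D xor A) = F, (((A iff C) implies B) implies (D xor A)) = T, so the formula = F.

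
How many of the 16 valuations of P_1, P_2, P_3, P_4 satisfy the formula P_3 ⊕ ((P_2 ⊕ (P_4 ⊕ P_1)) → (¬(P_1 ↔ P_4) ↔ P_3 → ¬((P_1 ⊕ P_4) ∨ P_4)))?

9

P_1  P_2  P_3  P_4  |  φ
 T    T    T    T   |  F
 T    T    T    F   |  F
 T    T    F    T   |  F
 T    T    F    F   |  T
 T    F    T    T   |  F
 T    F    T    F   |  T
 T    F    F    T   |  T
 T    F    F    F   |  T
 F    T    T    T   |  F
 F    T    T    F   |  T
 F    T    F    T   |  T
 F    T    F    F   |  F
 F    F    T    T   |  T
 F    F    T    F   |  F
 F    F    F    T   |  T
 F    F    F    F   |  T
The formula is true on 9 of the 16 rows.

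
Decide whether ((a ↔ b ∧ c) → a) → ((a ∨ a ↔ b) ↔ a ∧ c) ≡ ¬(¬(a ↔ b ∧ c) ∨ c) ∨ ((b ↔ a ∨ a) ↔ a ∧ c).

a | b | c || φ | ψ
F | F | F || T | T
F | F | T || T | F
F | T | F || T | T
F | T | T || T | T
T | F | F || T | T
T | F | T || F | F
T | T | F || F | F
T | T | T || T | T
The columns differ at a=F, b=F, c=T (φ=T, ψ=F), so they are not equivalent.

not equivalent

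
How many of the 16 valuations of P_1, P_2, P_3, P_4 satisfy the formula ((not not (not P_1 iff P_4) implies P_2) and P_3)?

6

P_1 | P_2 | P_3 | P_4 || φ
 1  |  1  |  1  |  1  || 1
 1  |  1  |  1  |  0  || 1
 1  |  1  |  0  |  1  || 0
 1  |  1  |  0  |  0  || 0
 1  |  0  |  1  |  1  || 1
 1  |  0  |  1  |  0  || 0
 1  |  0  |  0  |  1  || 0
 1  |  0  |  0  |  0  || 0
 0  |  1  |  1  |  1  || 1
 0  |  1  |  1  |  0  || 1
 0  |  1  |  0  |  1  || 0
 0  |  1  |  0  |  0  || 0
 0  |  0  |  1  |  1  || 0
 0  |  0  |  1  |  0  || 1
 0  |  0  |  0  |  1  || 0
 0  |  0  |  0  |  0  || 0
The formula is true on 6 of the 16 rows.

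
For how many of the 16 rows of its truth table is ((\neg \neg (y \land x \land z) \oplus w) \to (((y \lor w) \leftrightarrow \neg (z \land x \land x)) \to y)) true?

13

x  y  z  w  |  φ
F  F  F  F  |  T
F  F  F  T  |  F
F  F  T  F  |  T
F  F  T  T  |  F
F  T  F  F  |  T
F  T  F  T  |  T
F  T  T  F  |  T
F  T  T  T  |  T
T  F  F  F  |  T
T  F  F  T  |  F
T  F  T  F  |  T
T  F  T  T  |  T
T  T  F  F  |  T
T  T  F  T  |  T
T  T  T  F  |  T
T  T  T  T  |  T
The formula is true on 13 of the 16 rows.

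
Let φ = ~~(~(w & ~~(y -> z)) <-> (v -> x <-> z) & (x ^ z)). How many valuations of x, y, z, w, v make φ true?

x  y  z  w  v  |  φ
T  T  T  T  T  |  T
T  T  T  T  F  |  T
T  T  T  F  T  |  F
T  T  T  F  F  |  F
T  T  F  T  T  |  F
T  T  F  T  F  |  F
T  T  F  F  T  |  F
T  T  F  F  F  |  F
T  F  T  T  T  |  T
T  F  T  T  F  |  T
T  F  T  F  T  |  F
T  F  T  F  F  |  F
T  F  F  T  T  |  T
T  F  F  T  F  |  T
T  F  F  F  T  |  F
T  F  F  F  F  |  F
F  T  T  T  T  |  T
F  T  T  T  F  |  F
F  T  T  F  T  |  F
F  T  T  F  F  |  T
F  T  F  T  T  |  F
F  T  F  T  F  |  F
F  T  F  F  T  |  F
F  T  F  F  F  |  F
F  F  T  T  T  |  T
F  F  T  T  F  |  F
F  F  T  F  T  |  F
F  F  T  F  F  |  T
F  F  F  T  T  |  T
F  F  F  T  F  |  T
F  F  F  F  T  |  F
F  F  F  F  F  |  F
The formula is true on 12 of the 32 rows.

12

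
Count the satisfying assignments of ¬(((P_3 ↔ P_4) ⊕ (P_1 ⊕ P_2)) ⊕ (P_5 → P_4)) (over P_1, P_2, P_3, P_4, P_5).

16

P_1 | P_2 | P_3 | P_4 | P_5 || φ
 F  |  F  |  F  |  F  |  F  || T
 F  |  F  |  F  |  F  |  T  || F
 F  |  F  |  F  |  T  |  F  || F
 F  |  F  |  F  |  T  |  T  || F
 F  |  F  |  T  |  F  |  F  || F
 F  |  F  |  T  |  F  |  T  || T
 F  |  F  |  T  |  T  |  F  || T
 F  |  F  |  T  |  T  |  T  || T
 F  |  T  |  F  |  F  |  F  || F
 F  |  T  |  F  |  F  |  T  || T
 F  |  T  |  F  |  T  |  F  || T
 F  |  T  |  F  |  T  |  T  || T
 F  |  T  |  T  |  F  |  F  || T
 F  |  T  |  T  |  F  |  T  || F
 F  |  T  |  T  |  T  |  F  || F
 F  |  T  |  T  |  T  |  T  || F
 T  |  F  |  F  |  F  |  F  || F
 T  |  F  |  F  |  F  |  T  || T
 T  |  F  |  F  |  T  |  F  || T
 T  |  F  |  F  |  T  |  T  || T
 T  |  F  |  T  |  F  |  F  || T
 T  |  F  |  T  |  F  |  T  || F
 T  |  F  |  T  |  T  |  F  || F
 T  |  F  |  T  |  T  |  T  || F
 T  |  T  |  F  |  F  |  F  || T
 T  |  T  |  F  |  F  |  T  || F
 T  |  T  |  F  |  T  |  F  || F
 T  |  T  |  F  |  T  |  T  || F
 T  |  T  |  T  |  F  |  F  || F
 T  |  T  |  T  |  F  |  T  || T
 T  |  T  |  T  |  T  |  F  || T
 T  |  T  |  T  |  T  |  T  || T
The formula is true on 16 of the 32 rows.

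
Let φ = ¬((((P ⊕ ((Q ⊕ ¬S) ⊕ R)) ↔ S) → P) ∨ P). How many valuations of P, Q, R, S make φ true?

P | Q | R | S | φ
- | - | - | - | -
1 | 1 | 1 | 1 | 0
1 | 1 | 1 | 0 | 0
1 | 1 | 0 | 1 | 0
1 | 1 | 0 | 0 | 0
1 | 0 | 1 | 1 | 0
1 | 0 | 1 | 0 | 0
1 | 0 | 0 | 1 | 0
1 | 0 | 0 | 0 | 0
0 | 1 | 1 | 1 | 0
0 | 1 | 1 | 0 | 0
0 | 1 | 0 | 1 | 1
0 | 1 | 0 | 0 | 1
0 | 0 | 1 | 1 | 1
0 | 0 | 1 | 0 | 1
0 | 0 | 0 | 1 | 0
0 | 0 | 0 | 0 | 0
The formula is true on 4 of the 16 rows.

4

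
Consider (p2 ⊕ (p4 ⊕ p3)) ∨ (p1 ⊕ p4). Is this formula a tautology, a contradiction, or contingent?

contingent

p1 | p2 | p3 | p4 || (p4 ⊕ p3) | (p2 ⊕ (p4 ⊕ p3)) | (p1 ⊕ p4) | ((p2 ⊕ (p4 ⊕ p3)) ∨ (p1 ⊕ p4))
F  | F  | F  | F  ||     F     |        F         |     F     |               F               
F  | F  | F  | T  ||     T     |        T         |     T     |               T               
F  | F  | T  | F  ||     T     |        T         |     F     |               T               
F  | F  | T  | T  ||     F     |        F         |     T     |               T               
F  | T  | F  | F  ||     F     |        T         |     F     |               T               
F  | T  | F  | T  ||     T     |        F         |     T     |               T               
F  | T  | T  | F  ||     T     |        F         |     F     |               F               
F  | T  | T  | T  ||     F     |        T         |     T     |               T               
T  | F  | F  | F  ||     F     |        F         |     T     |               T               
T  | F  | F  | T  ||     T     |        T         |     F     |               T               
T  | F  | T  | F  ||     T     |        T         |     T     |               T               
T  | F  | T  | T  ||     F     |        F         |     F     |               F               
T  | T  | F  | F  ||     F     |        T         |     T     |               T               
T  | T  | F  | T  ||     T     |        F         |     F     |               F               
T  | T  | T  | F  ||     T     |        F         |     T     |               T               
T  | T  | T  | T  ||     F     |        T         |     F     |               T               
12 of 16 rows are T, so the formula is contingent.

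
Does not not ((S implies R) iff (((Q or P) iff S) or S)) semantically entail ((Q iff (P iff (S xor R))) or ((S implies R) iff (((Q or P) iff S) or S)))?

P | Q | R | S | φ | ψ
- | - | - | - | - | -
1 | 1 | 1 | 1 | 1 | 1
1 | 1 | 1 | 0 | 0 | 1
1 | 1 | 0 | 1 | 0 | 1
1 | 1 | 0 | 0 | 0 | 0
1 | 0 | 1 | 1 | 1 | 1
1 | 0 | 1 | 0 | 0 | 0
1 | 0 | 0 | 1 | 0 | 0
1 | 0 | 0 | 0 | 0 | 1
0 | 1 | 1 | 1 | 1 | 1
0 | 1 | 1 | 0 | 0 | 0
0 | 1 | 0 | 1 | 0 | 0
0 | 1 | 0 | 0 | 0 | 1
0 | 0 | 1 | 1 | 1 | 1
0 | 0 | 1 | 0 | 1 | 1
0 | 0 | 0 | 1 | 0 | 1
0 | 0 | 0 | 0 | 1 | 1
In every row where φ is true, ψ is also true, so φ ⊨ ψ.

yes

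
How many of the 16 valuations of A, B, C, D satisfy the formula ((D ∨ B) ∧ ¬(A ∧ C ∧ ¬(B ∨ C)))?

12

A | B | C | D | (D ∨ B) | (B ∨ C) | ¬(B ∨ C) | (A ∧ C ∧ ¬(B ∨ C)) | ¬(A ∧ C ∧ ¬(B ∨ C)) | φ
- | - | - | - | ------- | ------- | -------- | ------------------ | ------------------- | -
F | F | F | F |    F    |    F    |    T     |         F          |          T          | F
F | F | F | T |    T    |    F    |    T     |         F          |          T          | T
F | F | T | F |    F    |    T    |    F     |         F          |          T          | F
F | F | T | T |    T    |    T    |    F     |         F          |          T          | T
F | T | F | F |    T    |    T    |    F     |         F          |          T          | T
F | T | F | T |    T    |    T    |    F     |         F          |          T          | T
F | T | T | F |    T    |    T    |    F     |         F          |          T          | T
F | T | T | T |    T    |    T    |    F     |         F          |          T          | T
T | F | F | F |    F    |    F    |    T     |         F          |          T          | F
T | F | F | T |    T    |    F    |    T     |         F          |          T          | T
T | F | T | F |    F    |    T    |    F     |         F          |          T          | F
T | F | T | T |    T    |    T    |    F     |         F          |          T          | T
T | T | F | F |    T    |    T    |    F     |         F          |          T          | T
T | T | F | T |    T    |    T    |    F     |         F          |          T          | T
T | T | T | F |    T    |    T    |    F     |         F          |          T          | T
T | T | T | T |    T    |    T    |    F     |         F          |          T          | T
The formula is true on 12 of the 16 rows.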